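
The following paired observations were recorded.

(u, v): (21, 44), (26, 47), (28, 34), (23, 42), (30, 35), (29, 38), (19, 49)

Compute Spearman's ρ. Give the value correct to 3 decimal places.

-0.786

Rank u: 2, 4, 5, 3, 7, 6, 1
Rank v: 5, 6, 1, 4, 2, 3, 7
d = rank(u) − rank(v): -3, -2, 4, -1, 5, 3, -6; Σd² = 100
ρ = 1 − 6Σd² / [n(n²−1)] = 1 − 6×100 / (7×48) = 1 − 600/336 ≈ -0.786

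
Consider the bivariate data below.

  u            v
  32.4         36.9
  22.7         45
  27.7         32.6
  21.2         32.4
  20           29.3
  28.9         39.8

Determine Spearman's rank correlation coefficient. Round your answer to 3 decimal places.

Rank u: 6, 3, 4, 2, 1, 5
Rank v: 4, 6, 3, 2, 1, 5
d = rank(u) − rank(v): 2, -3, 1, 0, 0, 0; Σd² = 14
ρ = 1 − 6Σd² / [n(n²−1)] = 1 − 6×14 / (6×35) = 1 − 84/210 ≈ 0.600

0.600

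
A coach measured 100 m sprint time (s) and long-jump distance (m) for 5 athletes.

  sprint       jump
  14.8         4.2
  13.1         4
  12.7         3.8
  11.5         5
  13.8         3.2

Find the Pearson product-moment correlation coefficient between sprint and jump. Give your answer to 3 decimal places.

n = 5, Σx = 65.9, Σy = 20.2, Σx² = 874.63, Σy² = 83.32, Σxy = 264.48
nΣxy − ΣxΣy = 1322.4 − 1331.18 = -8.78
nΣx² − (Σx)² = 4373.15 − 4342.81 = 30.34; nΣy² − (Σy)² = 416.6 − 408.04 = 8.56
r = -8.78 / √(30.34 × 8.56) = -8.78 / 16.1155 ≈ -0.545

-0.545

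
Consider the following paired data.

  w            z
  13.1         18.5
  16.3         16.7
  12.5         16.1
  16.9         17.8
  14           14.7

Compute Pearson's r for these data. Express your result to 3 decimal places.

0.199

n = 5, Σw = 72.8, Σz = 83.8, Σw² = 1075.16, Σz² = 1413.28, Σwz = 1222.43
nΣwz − ΣwΣz = 6112.15 − 6100.64 = 11.51
nΣw² − (Σw)² = 5375.8 − 5299.84 = 75.96; nΣz² − (Σz)² = 7066.4 − 7022.44 = 43.96
r = 11.51 / √(75.96 × 43.96) = 11.51 / 57.7858 ≈ 0.199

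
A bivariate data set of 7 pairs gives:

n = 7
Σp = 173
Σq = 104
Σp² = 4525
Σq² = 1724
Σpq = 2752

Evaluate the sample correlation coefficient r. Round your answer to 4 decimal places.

r = (nΣpq − ΣpΣq) / √[(nΣp² − (Σp)²)(nΣq² − (Σq)²)]
Numerator: 7×2752 − 173×104 = 1272
Denominator: √[(31675 − 29929)(12068 − 10816)] = √[1746 × 1252] = 1478.5101
r = 1272 / 1478.5101 ≈ 0.8603

0.8603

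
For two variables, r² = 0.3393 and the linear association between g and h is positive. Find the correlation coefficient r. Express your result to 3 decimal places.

|r| = √0.3393 = 0.582
The association is positive, so r = 0.582.

0.582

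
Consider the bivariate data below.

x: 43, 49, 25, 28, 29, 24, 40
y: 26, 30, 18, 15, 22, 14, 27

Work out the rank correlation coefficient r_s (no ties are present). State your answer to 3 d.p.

Rank x: 6, 7, 2, 3, 4, 1, 5
Rank y: 5, 7, 3, 2, 4, 1, 6
d = rank(x) − rank(y): 1, 0, -1, 1, 0, 0, -1; Σd² = 4
ρ = 1 − 6Σd² / [n(n²−1)] = 1 − 6×4 / (7×48) = 1 − 24/336 ≈ 0.929

0.929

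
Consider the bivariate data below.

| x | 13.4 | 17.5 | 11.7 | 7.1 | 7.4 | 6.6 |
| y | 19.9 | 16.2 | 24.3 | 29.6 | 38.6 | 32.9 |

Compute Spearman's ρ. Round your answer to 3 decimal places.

-0.829

Rank x: 5, 6, 4, 2, 3, 1
Rank y: 2, 1, 3, 4, 6, 5
d = rank(x) − rank(y): 3, 5, 1, -2, -3, -4; Σd² = 64
ρ = 1 − 6Σd² / [n(n²−1)] = 1 − 6×64 / (6×35) = 1 − 384/210 ≈ -0.829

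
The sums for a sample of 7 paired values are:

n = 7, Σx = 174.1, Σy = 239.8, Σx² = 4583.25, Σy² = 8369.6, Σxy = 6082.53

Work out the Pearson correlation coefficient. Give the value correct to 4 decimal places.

r = (nΣxy − ΣxΣy) / √[(nΣx² − (Σx)²)(nΣy² − (Σy)²)]
Numerator: 7×6082.53 − 174.1×239.8 = 828.53
Denominator: √[(32082.75 − 30310.81)(58587.2 − 57504.04)] = √[1771.94 × 1083.16] = 1385.3861
r = 828.53 / 1385.3861 ≈ 0.5980

0.5980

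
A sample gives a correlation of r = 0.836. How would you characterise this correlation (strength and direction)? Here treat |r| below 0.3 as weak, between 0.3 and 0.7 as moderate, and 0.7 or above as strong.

r = 0.836 > 0 so the relationship is positive.
|r| = 0.836, which falls in the strong range.

strong positive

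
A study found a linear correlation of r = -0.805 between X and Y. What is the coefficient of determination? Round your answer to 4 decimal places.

r² = (-0.805)² = 0.6480

0.6480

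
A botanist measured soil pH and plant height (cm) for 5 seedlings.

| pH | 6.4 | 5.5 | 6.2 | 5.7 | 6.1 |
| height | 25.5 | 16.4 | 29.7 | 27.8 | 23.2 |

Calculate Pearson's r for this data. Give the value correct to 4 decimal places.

n = 5, Σx = 29.9, Σy = 122.6, Σx² = 179.35, Σy² = 3112.38, Σxy = 737.52
nΣxy − ΣxΣy = 3687.6 − 3665.74 = 21.86
nΣx² − (Σx)² = 896.75 − 894.01 = 2.74; nΣy² − (Σy)² = 15561.9 − 15030.76 = 531.14
r = 21.86 / √(2.74 × 531.14) = 21.86 / 38.1487 ≈ 0.5730

0.5730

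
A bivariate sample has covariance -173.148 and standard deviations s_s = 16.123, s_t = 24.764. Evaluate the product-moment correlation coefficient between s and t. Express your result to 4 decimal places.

r = Cov(s,t) / (s_s · s_t) = -173.148 / (16.123 × 24.764)
  = -173.148 / 399.2700 ≈ -0.4337

-0.4337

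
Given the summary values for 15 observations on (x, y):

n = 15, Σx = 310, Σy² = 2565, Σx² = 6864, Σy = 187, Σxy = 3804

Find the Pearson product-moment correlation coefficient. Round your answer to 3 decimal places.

-0.186

r = (nΣxy − ΣxΣy) / √[(nΣx² − (Σx)²)(nΣy² − (Σy)²)]
Numerator: 15×3804 − 310×187 = -910
Denominator: √[(102960 − 96100)(38475 − 34969)] = √[6860 × 3506] = 4904.1982
r = -910 / 4904.1982 ≈ -0.186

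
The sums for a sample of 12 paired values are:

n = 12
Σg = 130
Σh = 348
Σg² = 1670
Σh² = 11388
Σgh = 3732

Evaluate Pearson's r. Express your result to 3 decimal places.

r = (nΣgh − ΣgΣh) / √[(nΣg² − (Σg)²)(nΣh² − (Σh)²)]
Numerator: 12×3732 − 130×348 = -456
Denominator: √[(20040 − 16900)(136656 − 121104)] = √[3140 × 15552] = 6988.0813
r = -456 / 6988.0813 ≈ -0.065

-0.065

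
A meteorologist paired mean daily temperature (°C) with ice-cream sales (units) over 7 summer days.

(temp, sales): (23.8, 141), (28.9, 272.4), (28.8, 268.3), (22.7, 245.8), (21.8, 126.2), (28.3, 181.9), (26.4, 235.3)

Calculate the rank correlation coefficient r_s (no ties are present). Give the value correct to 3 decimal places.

0.750

Rank temp: 3, 7, 6, 2, 1, 5, 4
Rank sales: 2, 7, 6, 5, 1, 3, 4
d = rank(temp) − rank(sales): 1, 0, 0, -3, 0, 2, 0; Σd² = 14
ρ = 1 − 6Σd² / [n(n²−1)] = 1 − 6×14 / (7×48) = 1 − 84/336 ≈ 0.750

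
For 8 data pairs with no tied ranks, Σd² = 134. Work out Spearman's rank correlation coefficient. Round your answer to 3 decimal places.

ρ = 1 − 6Σd² / [n(n²−1)] = 1 − 6×134 / (8×63)
  = 1 − 804/504 = 1 − 1.5952 ≈ -0.595

-0.595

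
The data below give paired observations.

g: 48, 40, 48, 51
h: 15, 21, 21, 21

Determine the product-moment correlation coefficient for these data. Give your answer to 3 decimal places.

-0.177

n = 4, Σg = 187, Σh = 78, Σg² = 8809, Σh² = 1548, Σgh = 3639
nΣgh − ΣgΣh = 14556 − 14586 = -30
nΣg² − (Σg)² = 35236 − 34969 = 267; nΣh² − (Σh)² = 6192 − 6084 = 108
r = -30 / √(267 × 108) = -30 / 169.8117 ≈ -0.177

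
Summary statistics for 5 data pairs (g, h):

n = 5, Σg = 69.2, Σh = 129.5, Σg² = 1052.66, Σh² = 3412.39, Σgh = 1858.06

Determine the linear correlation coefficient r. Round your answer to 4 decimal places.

0.8839

r = (nΣgh − ΣgΣh) / √[(nΣg² − (Σg)²)(nΣh² − (Σh)²)]
Numerator: 5×1858.06 − 69.2×129.5 = 328.9
Denominator: √[(5263.3 − 4788.64)(17061.95 − 16770.25)] = √[474.66 × 291.7] = 372.0999
r = 328.9 / 372.0999 ≈ 0.8839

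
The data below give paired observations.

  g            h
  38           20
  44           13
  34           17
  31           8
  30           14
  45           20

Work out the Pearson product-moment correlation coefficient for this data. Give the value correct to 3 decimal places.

0.495

n = 6, Σg = 222, Σh = 92, Σg² = 8422, Σh² = 1518, Σgh = 3478
nΣgh − ΣgΣh = 20868 − 20424 = 444
nΣg² − (Σg)² = 50532 − 49284 = 1248; nΣh² − (Σh)² = 9108 − 8464 = 644
r = 444 / √(1248 × 644) = 444 / 896.4999 ≈ 0.495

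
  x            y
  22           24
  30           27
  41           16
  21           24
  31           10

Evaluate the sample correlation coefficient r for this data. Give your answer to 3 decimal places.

-0.533

n = 5, Σx = 145, Σy = 101, Σx² = 4467, Σy² = 2237, Σxy = 2808
nΣxy − ΣxΣy = 14040 − 14645 = -605
nΣx² − (Σx)² = 22335 − 21025 = 1310; nΣy² − (Σy)² = 11185 − 10201 = 984
r = -605 / √(1310 × 984) = -605 / 1135.3590 ≈ -0.533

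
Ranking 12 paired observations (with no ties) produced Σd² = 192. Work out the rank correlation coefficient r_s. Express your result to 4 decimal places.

ρ = 1 − 6Σd² / [n(n²−1)] = 1 − 6×192 / (12×143)
  = 1 − 1152/1716 = 1 − 0.67133 ≈ 0.3287

0.3287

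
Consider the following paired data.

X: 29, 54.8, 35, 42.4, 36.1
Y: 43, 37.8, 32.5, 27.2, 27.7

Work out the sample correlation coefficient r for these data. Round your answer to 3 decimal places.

n = 5, ΣX = 197.3, ΣY = 168.2, ΣX² = 8170.01, ΣY² = 5841.22, ΣXY = 6609.19
nΣXY − ΣXΣY = 33045.95 − 33185.86 = -139.91
nΣX² − (ΣX)² = 40850.05 − 38927.29 = 1922.76; nΣY² − (ΣY)² = 29206.1 − 28291.24 = 914.86
r = -139.91 / √(1922.76 × 914.86) = -139.91 / 1326.2942 ≈ -0.105

-0.105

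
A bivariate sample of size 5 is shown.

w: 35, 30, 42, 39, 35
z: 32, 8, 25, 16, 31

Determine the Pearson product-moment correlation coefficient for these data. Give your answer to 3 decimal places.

n = 5, Σw = 181, Σz = 112, Σw² = 6635, Σz² = 2930, Σwz = 4119
nΣwz − ΣwΣz = 20595 − 20272 = 323
nΣw² − (Σw)² = 33175 − 32761 = 414; nΣz² − (Σz)² = 14650 − 12544 = 2106
r = 323 / √(414 × 2106) = 323 / 933.7473 ≈ 0.346

0.346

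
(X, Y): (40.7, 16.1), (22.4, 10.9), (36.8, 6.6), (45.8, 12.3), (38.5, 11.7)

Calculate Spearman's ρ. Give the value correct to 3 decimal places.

Rank X: 4, 1, 2, 5, 3
Rank Y: 5, 2, 1, 4, 3
d = rank(X) − rank(Y): -1, -1, 1, 1, 0; Σd² = 4
ρ = 1 − 6Σd² / [n(n²−1)] = 1 − 6×4 / (5×24) = 1 − 24/120 ≈ 0.800

0.800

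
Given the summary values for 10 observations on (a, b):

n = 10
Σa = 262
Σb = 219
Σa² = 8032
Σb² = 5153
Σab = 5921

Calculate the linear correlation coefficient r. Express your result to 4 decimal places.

r = (nΣab − ΣaΣb) / √[(nΣa² − (Σa)²)(nΣb² − (Σb)²)]
Numerator: 10×5921 − 262×219 = 1832
Denominator: √[(80320 − 68644)(51530 − 47961)] = √[11676 × 3569] = 6455.3578
r = 1832 / 6455.3578 ≈ 0.2838

0.2838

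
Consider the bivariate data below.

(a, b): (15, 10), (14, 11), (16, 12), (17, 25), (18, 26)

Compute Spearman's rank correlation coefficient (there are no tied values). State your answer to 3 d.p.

Rank a: 2, 1, 3, 4, 5
Rank b: 1, 2, 3, 4, 5
d = rank(a) − rank(b): 1, -1, 0, 0, 0; Σd² = 2
ρ = 1 − 6Σd² / [n(n²−1)] = 1 − 6×2 / (5×24) = 1 − 12/120 ≈ 0.900

0.900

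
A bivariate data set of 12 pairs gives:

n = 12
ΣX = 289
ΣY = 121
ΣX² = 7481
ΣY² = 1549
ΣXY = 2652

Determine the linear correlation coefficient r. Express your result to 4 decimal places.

r = (nΣXY − ΣXΣY) / √[(nΣX² − (ΣX)²)(nΣY² − (ΣY)²)]
Numerator: 12×2652 − 289×121 = -3145
Denominator: √[(89772 − 83521)(18588 − 14641)] = √[6251 × 3947] = 4967.1619
r = -3145 / 4967.1619 ≈ -0.6332

-0.6332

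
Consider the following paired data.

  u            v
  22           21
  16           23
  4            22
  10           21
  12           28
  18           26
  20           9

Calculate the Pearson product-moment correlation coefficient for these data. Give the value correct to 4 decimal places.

n = 7, Σu = 102, Σv = 150, Σu² = 1724, Σv² = 3436, Σuv = 2112
nΣuv − ΣuΣv = 14784 − 15300 = -516
nΣu² − (Σu)² = 12068 − 10404 = 1664; nΣv² − (Σv)² = 24052 − 22500 = 1552
r = -516 / √(1664 × 1552) = -516 / 1607.0246 ≈ -0.3211

-0.3211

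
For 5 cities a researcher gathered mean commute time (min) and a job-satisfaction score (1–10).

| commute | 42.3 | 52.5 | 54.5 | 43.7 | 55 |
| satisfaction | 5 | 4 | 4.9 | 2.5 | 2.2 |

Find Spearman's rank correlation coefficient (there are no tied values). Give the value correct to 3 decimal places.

-0.600

Rank commute: 1, 3, 4, 2, 5
Rank satisfaction: 5, 3, 4, 2, 1
d = rank(commute) − rank(satisfaction): -4, 0, 0, 0, 4; Σd² = 32
ρ = 1 − 6Σd² / [n(n²−1)] = 1 − 6×32 / (5×24) = 1 − 192/120 ≈ -0.600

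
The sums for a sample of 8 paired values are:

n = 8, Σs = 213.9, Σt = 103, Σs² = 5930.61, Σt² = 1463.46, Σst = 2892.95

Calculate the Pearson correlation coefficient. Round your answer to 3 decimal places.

r = (nΣst − ΣsΣt) / √[(nΣs² − (Σs)²)(nΣt² − (Σt)²)]
Numerator: 8×2892.95 − 213.9×103 = 1111.9
Denominator: √[(47444.88 − 45753.21)(11707.68 − 10609)] = √[1691.67 × 1098.68] = 1363.3063
r = 1111.9 / 1363.3063 ≈ 0.816

0.816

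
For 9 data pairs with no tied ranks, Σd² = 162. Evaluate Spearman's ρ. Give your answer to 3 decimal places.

-0.350

ρ = 1 − 6Σd² / [n(n²−1)] = 1 − 6×162 / (9×80)
  = 1 − 972/720 = 1 − 1.3500 ≈ -0.350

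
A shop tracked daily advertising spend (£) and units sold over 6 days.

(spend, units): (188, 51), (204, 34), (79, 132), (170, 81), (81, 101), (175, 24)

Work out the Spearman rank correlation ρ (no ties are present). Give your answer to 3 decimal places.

Rank spend: 5, 6, 1, 3, 2, 4
Rank units: 3, 2, 6, 4, 5, 1
d = rank(spend) − rank(units): 2, 4, -5, -1, -3, 3; Σd² = 64
ρ = 1 − 6Σd² / [n(n²−1)] = 1 − 6×64 / (6×35) = 1 − 384/210 ≈ -0.829

-0.829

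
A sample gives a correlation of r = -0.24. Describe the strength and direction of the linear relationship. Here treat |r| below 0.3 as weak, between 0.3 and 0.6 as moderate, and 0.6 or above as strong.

weak negative

r = -0.24 < 0 so the relationship is negative.
|r| = 0.24, which falls in the weak range.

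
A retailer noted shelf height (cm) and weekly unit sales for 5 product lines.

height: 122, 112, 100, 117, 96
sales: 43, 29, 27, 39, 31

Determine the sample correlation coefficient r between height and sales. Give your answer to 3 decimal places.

0.803

n = 5, Σx = 547, Σy = 169, Σx² = 60333, Σy² = 5901, Σxy = 18733
nΣxy − ΣxΣy = 93665 − 92443 = 1222
nΣx² − (Σx)² = 301665 − 299209 = 2456; nΣy² − (Σy)² = 29505 − 28561 = 944
r = 1222 / √(2456 × 944) = 1222 / 1522.6503 ≈ 0.803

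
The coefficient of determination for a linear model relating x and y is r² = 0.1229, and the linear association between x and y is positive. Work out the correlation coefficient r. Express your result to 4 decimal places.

|r| = √0.1229 = 0.3506
The association is positive, so r = 0.3506.

0.3506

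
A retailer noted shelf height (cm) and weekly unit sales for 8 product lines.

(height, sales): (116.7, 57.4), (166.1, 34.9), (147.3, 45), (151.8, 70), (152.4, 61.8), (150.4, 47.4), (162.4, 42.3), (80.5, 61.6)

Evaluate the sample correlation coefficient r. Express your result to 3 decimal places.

-0.474

n = 8, Σx = 1127.6, Σy = 420.4, Σx² = 164648.56, Σy² = 23087.62, Σxy = 58125.57
nΣxy − ΣxΣy = 465004.56 − 474043.04 = -9038.48
nΣx² − (Σx)² = 1317188.48 − 1271481.76 = 45706.72; nΣy² − (Σy)² = 184700.96 − 176736.16 = 7964.8
r = -9038.48 / √(45706.72 × 7964.8) = -9038.48 / 19079.9603 ≈ -0.474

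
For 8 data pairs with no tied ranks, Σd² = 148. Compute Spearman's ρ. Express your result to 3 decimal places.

-0.762

ρ = 1 − 6Σd² / [n(n²−1)] = 1 − 6×148 / (8×63)
  = 1 − 888/504 = 1 − 1.7619 ≈ -0.762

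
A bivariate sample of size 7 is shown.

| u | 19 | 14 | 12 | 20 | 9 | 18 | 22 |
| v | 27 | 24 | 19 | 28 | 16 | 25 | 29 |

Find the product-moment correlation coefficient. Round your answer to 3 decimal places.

0.973

n = 7, Σu = 114, Σv = 168, Σu² = 1990, Σv² = 4172, Σuv = 2869
nΣuv − ΣuΣv = 20083 − 19152 = 931
nΣu² − (Σu)² = 13930 − 12996 = 934; nΣv² − (Σv)² = 29204 − 28224 = 980
r = 931 / √(934 × 980) = 931 / 956.7236 ≈ 0.973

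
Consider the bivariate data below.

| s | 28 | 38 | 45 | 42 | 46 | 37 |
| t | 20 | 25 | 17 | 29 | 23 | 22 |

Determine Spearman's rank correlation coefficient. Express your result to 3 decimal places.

Rank s: 1, 3, 5, 4, 6, 2
Rank t: 2, 5, 1, 6, 4, 3
d = rank(s) − rank(t): -1, -2, 4, -2, 2, -1; Σd² = 30
ρ = 1 − 6Σd² / [n(n²−1)] = 1 − 6×30 / (6×35) = 1 − 180/210 ≈ 0.143

0.143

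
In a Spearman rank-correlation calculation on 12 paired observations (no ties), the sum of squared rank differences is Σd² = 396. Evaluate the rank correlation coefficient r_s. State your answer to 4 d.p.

-0.3846

ρ = 1 − 6Σd² / [n(n²−1)] = 1 − 6×396 / (12×143)
  = 1 − 2376/1716 = 1 − 1.38462 ≈ -0.3846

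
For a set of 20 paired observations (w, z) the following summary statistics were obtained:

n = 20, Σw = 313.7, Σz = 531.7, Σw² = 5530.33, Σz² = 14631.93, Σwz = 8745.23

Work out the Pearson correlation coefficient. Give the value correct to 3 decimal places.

0.737

r = (nΣwz − ΣwΣz) / √[(nΣw² − (Σw)²)(nΣz² − (Σz)²)]
Numerator: 20×8745.23 − 313.7×531.7 = 8110.31
Denominator: √[(110606.6 − 98407.69)(292638.6 − 282704.89)] = √[12198.91 × 9933.71] = 11008.1985
r = 8110.31 / 11008.1985 ≈ 0.737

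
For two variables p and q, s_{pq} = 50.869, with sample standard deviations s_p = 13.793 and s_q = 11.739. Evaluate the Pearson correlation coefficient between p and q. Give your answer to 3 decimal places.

r = Cov(p,q) / (s_p · s_q) = 50.869 / (13.793 × 11.739)
  = 50.869 / 161.9160 ≈ 0.314

0.314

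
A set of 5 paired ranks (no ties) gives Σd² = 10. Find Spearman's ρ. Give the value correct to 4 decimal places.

ρ = 1 − 6Σd² / [n(n²−1)] = 1 − 6×10 / (5×24)
  = 1 − 60/120 = 1 − 0.50000 ≈ 0.5000

0.5000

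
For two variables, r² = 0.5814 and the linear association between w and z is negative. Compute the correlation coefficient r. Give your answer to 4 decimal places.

|r| = √0.5814 = 0.7625
The association is negative, so r = −0.7625.

-0.7625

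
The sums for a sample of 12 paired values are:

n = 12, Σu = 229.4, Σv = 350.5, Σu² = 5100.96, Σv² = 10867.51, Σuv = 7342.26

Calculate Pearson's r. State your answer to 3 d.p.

r = (nΣuv − ΣuΣv) / √[(nΣu² − (Σu)²)(nΣv² − (Σv)²)]
Numerator: 12×7342.26 − 229.4×350.5 = 7702.42
Denominator: √[(61211.52 − 52624.36)(130410.12 − 122850.25)] = √[8587.16 × 7559.87] = 8057.1591
r = 7702.42 / 8057.1591 ≈ 0.956

0.956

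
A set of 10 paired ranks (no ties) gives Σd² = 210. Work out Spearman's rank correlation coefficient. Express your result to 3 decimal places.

-0.273

ρ = 1 − 6Σd² / [n(n²−1)] = 1 − 6×210 / (10×99)
  = 1 − 1260/990 = 1 − 1.2727 ≈ -0.273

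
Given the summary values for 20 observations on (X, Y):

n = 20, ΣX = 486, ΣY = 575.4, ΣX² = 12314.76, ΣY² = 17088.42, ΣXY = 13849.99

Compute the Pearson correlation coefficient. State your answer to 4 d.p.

r = (nΣXY − ΣXΣY) / √[(nΣX² − (ΣX)²)(nΣY² − (ΣY)²)]
Numerator: 20×13849.99 − 486×575.4 = -2644.6
Denominator: √[(246295.2 − 236196)(341768.4 − 331085.16)] = √[10099.2 × 10683.24] = 10387.1159
r = -2644.6 / 10387.1159 ≈ -0.2546

-0.2546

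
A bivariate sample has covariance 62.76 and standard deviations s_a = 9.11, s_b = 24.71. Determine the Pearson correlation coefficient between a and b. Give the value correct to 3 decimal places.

r = Cov(a,b) / (s_a · s_b) = 62.76 / (9.11 × 24.71)
  = 62.76 / 225.1081 ≈ 0.279

0.279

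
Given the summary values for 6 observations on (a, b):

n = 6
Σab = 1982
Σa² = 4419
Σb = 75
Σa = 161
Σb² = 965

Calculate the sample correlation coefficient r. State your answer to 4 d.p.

r = (nΣab − ΣaΣb) / √[(nΣa² − (Σa)²)(nΣb² − (Σb)²)]
Numerator: 6×1982 − 161×75 = -183
Denominator: √[(26514 − 25921)(5790 − 5625)] = √[593 × 165] = 312.8019
r = -183 / 312.8019 ≈ -0.5850

-0.5850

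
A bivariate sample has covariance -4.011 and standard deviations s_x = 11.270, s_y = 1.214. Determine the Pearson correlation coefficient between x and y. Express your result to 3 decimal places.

r = Cov(x,y) / (s_x · s_y) = -4.011 / (11.270 × 1.214)
  = -4.011 / 13.6818 ≈ -0.293

-0.293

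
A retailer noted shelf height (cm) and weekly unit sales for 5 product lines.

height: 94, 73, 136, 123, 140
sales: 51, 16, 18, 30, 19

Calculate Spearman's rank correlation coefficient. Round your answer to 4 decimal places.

Rank height: 2, 1, 4, 3, 5
Rank sales: 5, 1, 2, 4, 3
d = rank(height) − rank(sales): -3, 0, 2, -1, 2; Σd² = 18
ρ = 1 − 6Σd² / [n(n²−1)] = 1 − 6×18 / (5×24) = 1 − 108/120 ≈ 0.1000

0.1000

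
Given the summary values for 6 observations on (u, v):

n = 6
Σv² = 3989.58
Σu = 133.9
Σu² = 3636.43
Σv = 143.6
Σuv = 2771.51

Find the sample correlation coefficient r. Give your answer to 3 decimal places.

-0.724

r = (nΣuv − ΣuΣv) / √[(nΣu² − (Σu)²)(nΣv² − (Σv)²)]
Numerator: 6×2771.51 − 133.9×143.6 = -2598.98
Denominator: √[(21818.58 − 17929.21)(23937.48 − 20620.96)] = √[3889.37 × 3316.52] = 3591.5419
r = -2598.98 / 3591.5419 ≈ -0.724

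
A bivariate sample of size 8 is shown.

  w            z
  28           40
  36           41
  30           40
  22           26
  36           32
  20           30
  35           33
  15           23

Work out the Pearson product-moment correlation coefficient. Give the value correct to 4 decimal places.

n = 8, Σw = 222, Σz = 265, Σw² = 6610, Σz² = 9099, Σwz = 7620
nΣwz − ΣwΣz = 60960 − 58830 = 2130
nΣw² − (Σw)² = 52880 − 49284 = 3596; nΣz² − (Σz)² = 72792 − 70225 = 2567
r = 2130 / √(3596 × 2567) = 2130 / 3038.2449 ≈ 0.7011

0.7011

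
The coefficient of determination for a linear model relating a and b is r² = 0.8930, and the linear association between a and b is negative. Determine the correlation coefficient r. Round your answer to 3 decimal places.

-0.945

|r| = √0.8930 = 0.945
The association is negative, so r = −0.945.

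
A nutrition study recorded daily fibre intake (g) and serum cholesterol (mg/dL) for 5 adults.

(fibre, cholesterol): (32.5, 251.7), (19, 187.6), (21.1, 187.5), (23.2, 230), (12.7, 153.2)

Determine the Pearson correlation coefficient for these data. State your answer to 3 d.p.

0.951

n = 5, Σx = 108.5, Σy = 1010, Σx² = 2561.99, Σy² = 210073.14, Σxy = 22982.54
nΣxy − ΣxΣy = 114912.7 − 109585 = 5327.7
nΣx² − (Σx)² = 12809.95 − 11772.25 = 1037.7; nΣy² − (Σy)² = 1050365.7 − 1020100 = 30265.7
r = 5327.7 / √(1037.7 × 30265.7) = 5327.7 / 5604.1696 ≈ 0.951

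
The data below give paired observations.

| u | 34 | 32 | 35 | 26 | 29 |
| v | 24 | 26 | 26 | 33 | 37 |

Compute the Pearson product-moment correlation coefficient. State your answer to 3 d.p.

-0.807

n = 5, Σu = 156, Σv = 146, Σu² = 4922, Σv² = 4386, Σuv = 4489
nΣuv − ΣuΣv = 22445 − 22776 = -331
nΣu² − (Σu)² = 24610 − 24336 = 274; nΣv² − (Σv)² = 21930 − 21316 = 614
r = -331 / √(274 × 614) = -331 / 410.1658 ≈ -0.807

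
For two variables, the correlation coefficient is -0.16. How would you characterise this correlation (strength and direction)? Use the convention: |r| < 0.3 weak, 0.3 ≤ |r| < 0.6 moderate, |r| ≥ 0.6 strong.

weak negative

r = -0.16 < 0 so the relationship is negative.
|r| = 0.16, which falls in the weak range.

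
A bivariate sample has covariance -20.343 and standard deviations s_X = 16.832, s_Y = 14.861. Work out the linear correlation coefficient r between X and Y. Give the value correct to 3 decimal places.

-0.081

r = Cov(X,Y) / (s_X · s_Y) = -20.343 / (16.832 × 14.861)
  = -20.343 / 250.1404 ≈ -0.081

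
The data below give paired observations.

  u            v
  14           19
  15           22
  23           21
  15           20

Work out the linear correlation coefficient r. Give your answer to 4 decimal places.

0.3387

n = 4, Σu = 67, Σv = 82, Σu² = 1175, Σv² = 1686, Σuv = 1379
nΣuv − ΣuΣv = 5516 − 5494 = 22
nΣu² − (Σu)² = 4700 − 4489 = 211; nΣv² − (Σv)² = 6744 − 6724 = 20
r = 22 / √(211 × 20) = 22 / 64.9615 ≈ 0.3387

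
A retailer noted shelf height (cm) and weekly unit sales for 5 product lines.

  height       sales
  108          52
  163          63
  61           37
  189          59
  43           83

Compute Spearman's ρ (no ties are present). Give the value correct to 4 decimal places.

Rank height: 3, 4, 2, 5, 1
Rank sales: 2, 4, 1, 3, 5
d = rank(height) − rank(sales): 1, 0, 1, 2, -4; Σd² = 22
ρ = 1 − 6Σd² / [n(n²−1)] = 1 − 6×22 / (5×24) = 1 − 132/120 ≈ -0.1000

-0.1000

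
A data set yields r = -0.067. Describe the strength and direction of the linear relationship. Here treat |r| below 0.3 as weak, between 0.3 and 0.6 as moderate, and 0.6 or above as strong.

r = -0.067 < 0 so the relationship is negative.
|r| = 0.067, which falls in the weak range.

weak negative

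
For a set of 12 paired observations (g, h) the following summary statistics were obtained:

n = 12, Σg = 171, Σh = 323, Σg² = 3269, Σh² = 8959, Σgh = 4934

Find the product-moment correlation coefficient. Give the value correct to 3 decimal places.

0.705

r = (nΣgh − ΣgΣh) / √[(nΣg² − (Σg)²)(nΣh² − (Σh)²)]
Numerator: 12×4934 − 171×323 = 3975
Denominator: √[(39228 − 29241)(107508 − 104329)] = √[9987 × 3179] = 5634.5961
r = 3975 / 5634.5961 ≈ 0.705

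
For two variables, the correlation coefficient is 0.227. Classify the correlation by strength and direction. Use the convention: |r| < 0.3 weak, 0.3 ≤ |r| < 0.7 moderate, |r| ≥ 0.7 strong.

r = 0.227 > 0 so the relationship is positive.
|r| = 0.227, which falls in the weak range.

weak positive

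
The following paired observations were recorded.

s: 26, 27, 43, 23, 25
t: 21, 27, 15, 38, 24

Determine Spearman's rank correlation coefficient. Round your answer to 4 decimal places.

-0.7000

Rank s: 3, 4, 5, 1, 2
Rank t: 2, 4, 1, 5, 3
d = rank(s) − rank(t): 1, 0, 4, -4, -1; Σd² = 34
ρ = 1 − 6Σd² / [n(n²−1)] = 1 − 6×34 / (5×24) = 1 − 204/120 ≈ -0.7000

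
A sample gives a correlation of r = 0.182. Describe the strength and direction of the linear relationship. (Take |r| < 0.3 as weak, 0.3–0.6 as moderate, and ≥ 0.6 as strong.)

r = 0.182 > 0 so the relationship is positive.
|r| = 0.182, which falls in the weak range.

weak positive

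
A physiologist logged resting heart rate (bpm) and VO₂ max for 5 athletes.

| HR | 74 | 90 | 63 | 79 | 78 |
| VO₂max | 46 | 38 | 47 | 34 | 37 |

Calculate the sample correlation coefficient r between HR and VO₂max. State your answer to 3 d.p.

-0.697

n = 5, Σx = 384, Σy = 202, Σx² = 29870, Σy² = 8294, Σxy = 15357
nΣxy − ΣxΣy = 76785 − 77568 = -783
nΣx² − (Σx)² = 149350 − 147456 = 1894; nΣy² − (Σy)² = 41470 − 40804 = 666
r = -783 / √(1894 × 666) = -783 / 1123.1224 ≈ -0.697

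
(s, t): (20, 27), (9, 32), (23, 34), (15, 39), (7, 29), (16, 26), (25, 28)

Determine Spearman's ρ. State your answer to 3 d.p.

Rank s: 5, 2, 6, 3, 1, 4, 7
Rank t: 2, 5, 6, 7, 4, 1, 3
d = rank(s) − rank(t): 3, -3, 0, -4, -3, 3, 4; Σd² = 68
ρ = 1 − 6Σd² / [n(n²−1)] = 1 − 6×68 / (7×48) = 1 − 408/336 ≈ -0.214

-0.214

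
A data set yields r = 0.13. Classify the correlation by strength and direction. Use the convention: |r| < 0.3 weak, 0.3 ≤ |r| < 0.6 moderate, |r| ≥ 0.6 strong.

r = 0.13 > 0 so the relationship is positive.
|r| = 0.13, which falls in the weak range.

weak positive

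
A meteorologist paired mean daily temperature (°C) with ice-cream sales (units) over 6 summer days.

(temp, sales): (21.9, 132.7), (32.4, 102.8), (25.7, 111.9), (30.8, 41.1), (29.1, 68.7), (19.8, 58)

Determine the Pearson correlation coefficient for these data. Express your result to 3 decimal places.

-0.210

n = 6, Σx = 159.7, Σy = 515.2, Σx² = 4377.35, Σy² = 50471.64, Σxy = 13526.13
nΣxy − ΣxΣy = 81156.78 − 82277.44 = -1120.66
nΣx² − (Σx)² = 26264.1 − 25504.09 = 760.01; nΣy² − (Σy)² = 302829.84 − 265431.04 = 37398.8
r = -1120.66 / √(760.01 × 37398.8) = -1120.66 / 5331.3659 ≈ -0.210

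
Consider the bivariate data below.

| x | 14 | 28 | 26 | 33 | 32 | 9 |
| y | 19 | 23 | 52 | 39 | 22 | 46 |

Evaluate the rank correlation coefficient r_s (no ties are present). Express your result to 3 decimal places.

Rank x: 2, 4, 3, 6, 5, 1
Rank y: 1, 3, 6, 4, 2, 5
d = rank(x) − rank(y): 1, 1, -3, 2, 3, -4; Σd² = 40
ρ = 1 − 6Σd² / [n(n²−1)] = 1 − 6×40 / (6×35) = 1 − 240/210 ≈ -0.143

-0.143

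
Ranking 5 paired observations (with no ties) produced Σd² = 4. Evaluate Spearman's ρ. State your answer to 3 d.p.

0.800

ρ = 1 − 6Σd² / [n(n²−1)] = 1 − 6×4 / (5×24)
  = 1 − 24/120 = 1 − 0.2000 ≈ 0.800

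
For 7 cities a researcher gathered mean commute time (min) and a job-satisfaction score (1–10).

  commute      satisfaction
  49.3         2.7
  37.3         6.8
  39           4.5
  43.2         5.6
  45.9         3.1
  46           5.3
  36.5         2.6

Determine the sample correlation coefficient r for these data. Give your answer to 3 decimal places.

-0.292

n = 7, Σx = 297.2, Σy = 30.6, Σx² = 12764.08, Σy² = 149.6, Σxy = 1285.16
nΣxy − ΣxΣy = 8996.12 − 9094.32 = -98.2
nΣx² − (Σx)² = 89348.56 − 88327.84 = 1020.72; nΣy² − (Σy)² = 1047.2 − 936.36 = 110.84
r = -98.2 / √(1020.72 × 110.84) = -98.2 / 336.3579 ≈ -0.292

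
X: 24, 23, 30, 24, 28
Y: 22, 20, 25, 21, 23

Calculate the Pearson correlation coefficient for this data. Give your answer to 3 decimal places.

0.951

n = 5, ΣX = 129, ΣY = 111, ΣX² = 3365, ΣY² = 2479, ΣXY = 2886
nΣXY − ΣXΣY = 14430 − 14319 = 111
nΣX² − (ΣX)² = 16825 − 16641 = 184; nΣY² − (ΣY)² = 12395 − 12321 = 74
r = 111 / √(184 × 74) = 111 / 116.6876 ≈ 0.951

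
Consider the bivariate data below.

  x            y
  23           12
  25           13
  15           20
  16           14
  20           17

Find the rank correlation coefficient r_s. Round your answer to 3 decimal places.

-0.800

Rank x: 4, 5, 1, 2, 3
Rank y: 1, 2, 5, 3, 4
d = rank(x) − rank(y): 3, 3, -4, -1, -1; Σd² = 36
ρ = 1 − 6Σd² / [n(n²−1)] = 1 − 6×36 / (5×24) = 1 − 216/120 ≈ -0.800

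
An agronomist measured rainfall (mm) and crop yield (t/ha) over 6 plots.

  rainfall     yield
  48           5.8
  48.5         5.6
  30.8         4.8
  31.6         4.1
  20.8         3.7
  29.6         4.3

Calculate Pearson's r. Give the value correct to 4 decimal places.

n = 6, Σx = 209.3, Σy = 28.3, Σx² = 7912.25, Σy² = 137.03, Σxy = 1031.64
nΣxy − ΣxΣy = 6189.84 − 5923.19 = 266.65
nΣx² − (Σx)² = 47473.5 − 43806.49 = 3667.01; nΣy² − (Σy)² = 822.18 − 800.89 = 21.29
r = 266.65 / √(3667.01 × 21.29) = 266.65 / 279.4112 ≈ 0.9543

0.9543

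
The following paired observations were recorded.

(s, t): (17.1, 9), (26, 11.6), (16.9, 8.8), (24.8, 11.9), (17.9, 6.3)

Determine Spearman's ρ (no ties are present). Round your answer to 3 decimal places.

0.600

Rank s: 2, 5, 1, 4, 3
Rank t: 3, 4, 2, 5, 1
d = rank(s) − rank(t): -1, 1, -1, -1, 2; Σd² = 8
ρ = 1 − 6Σd² / [n(n²−1)] = 1 − 6×8 / (5×24) = 1 − 48/120 ≈ 0.600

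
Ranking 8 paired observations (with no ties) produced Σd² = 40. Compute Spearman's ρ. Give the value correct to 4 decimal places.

ρ = 1 − 6Σd² / [n(n²−1)] = 1 − 6×40 / (8×63)
  = 1 − 240/504 = 1 − 0.47619 ≈ 0.5238

0.5238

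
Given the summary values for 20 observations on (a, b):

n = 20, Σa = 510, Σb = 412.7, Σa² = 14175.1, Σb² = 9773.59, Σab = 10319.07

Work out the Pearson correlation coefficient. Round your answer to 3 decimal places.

-0.169

r = (nΣab − ΣaΣb) / √[(nΣa² − (Σa)²)(nΣb² − (Σb)²)]
Numerator: 20×10319.07 − 510×412.7 = -4095.6
Denominator: √[(283502 − 260100)(195471.8 − 170321.29)] = √[23402 × 25150.51] = 24260.5077
r = -4095.6 / 24260.5077 ≈ -0.169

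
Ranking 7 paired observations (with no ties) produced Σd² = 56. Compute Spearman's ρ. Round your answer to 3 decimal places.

ρ = 1 − 6Σd² / [n(n²−1)] = 1 − 6×56 / (7×48)
  = 1 − 336/336 = 1 − 1.0000 ≈ 0.000

0.000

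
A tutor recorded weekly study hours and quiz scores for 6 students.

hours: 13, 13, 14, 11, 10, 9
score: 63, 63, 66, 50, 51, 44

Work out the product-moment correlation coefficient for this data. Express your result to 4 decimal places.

n = 6, Σx = 70, Σy = 337, Σx² = 836, Σy² = 19331, Σxy = 4018
nΣxy − ΣxΣy = 24108 − 23590 = 518
nΣx² − (Σx)² = 5016 − 4900 = 116; nΣy² − (Σy)² = 115986 − 113569 = 2417
r = 518 / √(116 × 2417) = 518 / 529.5017 ≈ 0.9783

0.9783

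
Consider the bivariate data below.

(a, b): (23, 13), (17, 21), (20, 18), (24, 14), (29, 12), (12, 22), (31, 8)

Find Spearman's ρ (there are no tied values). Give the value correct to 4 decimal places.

Rank a: 4, 2, 3, 5, 6, 1, 7
Rank b: 3, 6, 5, 4, 2, 7, 1
d = rank(a) − rank(b): 1, -4, -2, 1, 4, -6, 6; Σd² = 110
ρ = 1 − 6Σd² / [n(n²−1)] = 1 − 6×110 / (7×48) = 1 − 660/336 ≈ -0.9643

-0.9643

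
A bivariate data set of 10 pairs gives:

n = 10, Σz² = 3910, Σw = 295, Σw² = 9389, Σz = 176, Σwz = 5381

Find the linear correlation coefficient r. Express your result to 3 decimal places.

r = (nΣwz − ΣwΣz) / √[(nΣw² − (Σw)²)(nΣz² − (Σz)²)]
Numerator: 10×5381 − 295×176 = 1890
Denominator: √[(93890 − 87025)(39100 − 30976)] = √[6865 × 8124] = 7468.0158
r = 1890 / 7468.0158 ≈ 0.253

0.253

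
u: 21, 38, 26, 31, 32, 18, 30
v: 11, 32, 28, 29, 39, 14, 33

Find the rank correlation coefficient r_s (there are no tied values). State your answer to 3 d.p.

0.786

Rank u: 2, 7, 3, 5, 6, 1, 4
Rank v: 1, 5, 3, 4, 7, 2, 6
d = rank(u) − rank(v): 1, 2, 0, 1, -1, -1, -2; Σd² = 12
ρ = 1 − 6Σd² / [n(n²−1)] = 1 − 6×12 / (7×48) = 1 − 72/336 ≈ 0.786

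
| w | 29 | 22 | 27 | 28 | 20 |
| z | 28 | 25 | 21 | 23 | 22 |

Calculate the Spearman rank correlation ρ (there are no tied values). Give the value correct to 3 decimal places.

0.500

Rank w: 5, 2, 3, 4, 1
Rank z: 5, 4, 1, 3, 2
d = rank(w) − rank(z): 0, -2, 2, 1, -1; Σd² = 10
ρ = 1 − 6Σd² / [n(n²−1)] = 1 − 6×10 / (5×24) = 1 − 60/120 ≈ 0.500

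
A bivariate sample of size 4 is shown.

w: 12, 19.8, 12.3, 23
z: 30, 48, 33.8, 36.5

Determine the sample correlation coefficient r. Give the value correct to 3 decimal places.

n = 4, Σw = 67.1, Σz = 148.3, Σw² = 1216.33, Σz² = 5678.69, Σwz = 2565.64
nΣwz − ΣwΣz = 10262.56 − 9950.93 = 311.63
nΣw² − (Σw)² = 4865.32 − 4502.41 = 362.91; nΣz² − (Σz)² = 22714.76 − 21992.89 = 721.87
r = 311.63 / √(362.91 × 721.87) = 311.63 / 511.8338 ≈ 0.609

0.609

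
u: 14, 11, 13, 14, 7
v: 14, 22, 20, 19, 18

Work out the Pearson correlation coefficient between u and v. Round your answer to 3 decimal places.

n = 5, Σu = 59, Σv = 93, Σu² = 731, Σv² = 1765, Σuv = 1090
nΣuv − ΣuΣv = 5450 − 5487 = -37
nΣu² − (Σu)² = 3655 − 3481 = 174; nΣv² − (Σv)² = 8825 − 8649 = 176
r = -37 / √(174 × 176) = -37 / 174.9971 ≈ -0.211

-0.211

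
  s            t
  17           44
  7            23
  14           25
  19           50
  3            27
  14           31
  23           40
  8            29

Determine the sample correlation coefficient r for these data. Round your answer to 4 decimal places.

n = 8, Σs = 105, Σt = 269, Σs² = 1693, Σt² = 9721, Σst = 3876
nΣst − ΣsΣt = 31008 − 28245 = 2763
nΣs² − (Σs)² = 13544 − 11025 = 2519; nΣt² − (Σt)² = 77768 − 72361 = 5407
r = 2763 / √(2519 × 5407) = 2763 / 3690.5600 ≈ 0.7487

0.7487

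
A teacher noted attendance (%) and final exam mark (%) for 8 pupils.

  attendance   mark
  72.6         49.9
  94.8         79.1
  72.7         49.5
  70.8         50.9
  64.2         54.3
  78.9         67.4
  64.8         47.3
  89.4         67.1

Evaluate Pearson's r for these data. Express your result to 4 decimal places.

n = 8, Σx = 608.2, Σy = 465.5, Σx² = 47093.98, Σy² = 28018.83, Σxy = 36191.49
nΣxy − ΣxΣy = 289531.92 − 283117.1 = 6414.82
nΣx² − (Σx)² = 376751.84 − 369907.24 = 6844.6; nΣy² − (Σy)² = 224150.64 − 216690.25 = 7460.39
r = 6414.82 / √(6844.6 × 7460.39) = 6414.82 / 7145.8649 ≈ 0.8977

0.8977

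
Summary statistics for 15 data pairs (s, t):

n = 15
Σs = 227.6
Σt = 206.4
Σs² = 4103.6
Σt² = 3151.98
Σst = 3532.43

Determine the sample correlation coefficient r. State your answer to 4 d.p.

0.8897

r = (nΣst − ΣsΣt) / √[(nΣs² − (Σs)²)(nΣt² − (Σt)²)]
Numerator: 15×3532.43 − 227.6×206.4 = 6009.81
Denominator: √[(61554 − 51801.76)(47279.7 − 42600.96)] = √[9752.24 × 4678.74] = 6754.8646
r = 6009.81 / 6754.8646 ≈ 0.8897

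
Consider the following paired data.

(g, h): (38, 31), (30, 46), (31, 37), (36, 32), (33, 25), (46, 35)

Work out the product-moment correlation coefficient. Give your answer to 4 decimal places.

-0.2672

n = 6, Σg = 214, Σh = 206, Σg² = 7806, Σh² = 7320, Σgh = 7292
nΣgh − ΣgΣh = 43752 − 44084 = -332
nΣg² − (Σg)² = 46836 − 45796 = 1040; nΣh² − (Σh)² = 43920 − 42436 = 1484
r = -332 / √(1040 × 1484) = -332 / 1242.3204 ≈ -0.2672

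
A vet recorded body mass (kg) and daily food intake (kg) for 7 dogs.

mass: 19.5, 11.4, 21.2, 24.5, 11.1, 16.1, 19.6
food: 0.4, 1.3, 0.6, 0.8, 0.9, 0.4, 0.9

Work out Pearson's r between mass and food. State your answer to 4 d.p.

n = 7, Σx = 123.4, Σy = 5.3, Σx² = 2326.48, Σy² = 4.63, Σxy = 89.01
nΣxy − ΣxΣy = 623.07 − 654.02 = -30.95
nΣx² − (Σx)² = 16285.36 − 15227.56 = 1057.8; nΣy² − (Σy)² = 32.41 − 28.09 = 4.32
r = -30.95 / √(1057.8 × 4.32) = -30.95 / 67.5995 ≈ -0.4578

-0.4578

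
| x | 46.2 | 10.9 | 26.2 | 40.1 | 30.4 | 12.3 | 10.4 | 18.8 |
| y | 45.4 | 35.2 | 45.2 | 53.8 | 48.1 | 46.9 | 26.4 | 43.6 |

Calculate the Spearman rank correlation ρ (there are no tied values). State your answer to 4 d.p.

Rank x: 8, 2, 5, 7, 6, 3, 1, 4
Rank y: 5, 2, 4, 8, 7, 6, 1, 3
d = rank(x) − rank(y): 3, 0, 1, -1, -1, -3, 0, 1; Σd² = 22
ρ = 1 − 6Σd² / [n(n²−1)] = 1 − 6×22 / (8×63) = 1 − 132/504 ≈ 0.7381

0.7381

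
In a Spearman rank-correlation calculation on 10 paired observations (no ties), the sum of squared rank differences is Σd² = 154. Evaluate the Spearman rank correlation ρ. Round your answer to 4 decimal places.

0.0667

ρ = 1 − 6Σd² / [n(n²−1)] = 1 − 6×154 / (10×99)
  = 1 − 924/990 = 1 − 0.93333 ≈ 0.0667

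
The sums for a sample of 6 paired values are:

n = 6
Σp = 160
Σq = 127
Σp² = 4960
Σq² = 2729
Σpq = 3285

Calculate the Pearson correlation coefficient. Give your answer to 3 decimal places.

-0.604

r = (nΣpq − ΣpΣq) / √[(nΣp² − (Σp)²)(nΣq² − (Σq)²)]
Numerator: 6×3285 − 160×127 = -610
Denominator: √[(29760 − 25600)(16374 − 16129)] = √[4160 × 245] = 1009.5544
r = -610 / 1009.5544 ≈ -0.604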